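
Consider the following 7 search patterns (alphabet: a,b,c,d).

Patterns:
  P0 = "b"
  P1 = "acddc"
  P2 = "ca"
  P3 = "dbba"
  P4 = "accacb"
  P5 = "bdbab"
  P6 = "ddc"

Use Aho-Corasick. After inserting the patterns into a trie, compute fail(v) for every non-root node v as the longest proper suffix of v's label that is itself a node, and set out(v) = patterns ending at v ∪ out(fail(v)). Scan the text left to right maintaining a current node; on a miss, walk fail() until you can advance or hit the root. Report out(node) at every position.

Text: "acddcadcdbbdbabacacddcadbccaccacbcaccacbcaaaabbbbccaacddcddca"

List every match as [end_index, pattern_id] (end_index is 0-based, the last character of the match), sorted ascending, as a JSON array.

Build automaton:
Trie (insert patterns):
  n0 'ε': a→2 b→1 c→7 d→9
  n1 'b': d→17  [P0 ends]
  n2 'a': c→3
  n3 'ac': c→13 d→4
  n4 'acd': d→5
  n5 'acdd': c→6
  n6 'acddc': ·  [P1 ends]
  n7 'c': a→8
  n8 'ca': ·  [P2 ends]
  n9 'd': b→10 d→21
  n10 'db': b→11
  n11 'dbb': a→12
  n12 'dbba': ·  [P3 ends]
  n13 'acc': a→14
  n14 'acca': c→15
  n15 'accac': b→16
  n16 'accacb': ·  [P4 ends]
  n17 'bd': b→18
  n18 'bdb': a→19
  n19 'bdba': b→20
  n20 'bdbab': ·  [P5 ends]
  n21 'dd': c→22
  n22 'ddc': ·  [P6 ends]

Failure links (BFS by depth):
  fail(1) 'b': from fail(0)=0 chase 'b': 0 ⇒ 0;  out={0}∪out(0)={0}
  fail(2) 'a': from fail(0)=0 chase 'a': 0 ⇒ 0;  out=∅∪out(0)=∅
  fail(7) 'c': from fail(0)=0 chase 'c': 0 ⇒ 0;  out=∅∪out(0)=∅
  fail(9) 'd': from fail(0)=0 chase 'd': 0 ⇒ 0;  out=∅∪out(0)=∅
  fail(3) 'ac': from fail(2)=0 chase 'c': 0 ⇒ 7;  out=∅∪out(7)=∅
  fail(8) 'ca': from fail(7)=0 chase 'a': 0 ⇒ 2;  out={2}∪out(2)={2}
  fail(10) 'db': from fail(9)=0 chase 'b': 0 ⇒ 1;  out=∅∪out(1)={0}
  fail(17) 'bd': from fail(1)=0 chase 'd': 0 ⇒ 9;  out=∅∪out(9)=∅
  fail(21) 'dd': from fail(9)=0 chase 'd': 0 ⇒ 9;  out=∅∪out(9)=∅
  fail(4) 'acd': from fail(3)=7 chase 'd': 7→0 ⇒ 9;  out=∅∪out(9)=∅
  fail(11) 'dbb': from fail(10)=1 chase 'b': 1→0 ⇒ 1;  out=∅∪out(1)={0}
  fail(13) 'acc': from fail(3)=7 chase 'c': 7→0 ⇒ 7;  out=∅∪out(7)=∅
  fail(18) 'bdb': from fail(17)=9 chase 'b': 9 ⇒ 10;  out=∅∪out(10)={0}
  fail(22) 'ddc': from fail(21)=9 chase 'c': 9→0 ⇒ 7;  out={6}∪out(7)={6}
  fail(5) 'acdd': from fail(4)=9 chase 'd': 9 ⇒ 21;  out=∅∪out(21)=∅
  fail(12) 'dbba': from fail(11)=1 chase 'a': 1→0 ⇒ 2;  out={3}∪out(2)={3}
  fail(14) 'acca': from fail(13)=7 chase 'a': 7 ⇒ 8;  out=∅∪out(8)={2}
  fail(19) 'bdba': from fail(18)=10 chase 'a': 10→1→0 ⇒ 2;  out=∅∪out(2)=∅
  fail(6) 'acddc': from fail(5)=21 chase 'c': 21 ⇒ 22;  out={1}∪out(22)={1,6}
  fail(15) 'accac': from fail(14)=8 chase 'c': 8→2 ⇒ 3;  out=∅∪out(3)=∅
  fail(20) 'bdbab': from fail(19)=2 chase 'b': 2→0 ⇒ 1;  out={5}∪out(1)={0,5}
  fail(16) 'accacb': from fail(15)=3 chase 'b': 3→7→0 ⇒ 1;  out={4}∪out(1)={0,4}

Run:
[0] read 'a'  n0⇒n2
[1] read 'c'  n2⇒n3
[2] read 'd'  n3⇒n4
[3] read 'd'  n4⇒n5
[4] read 'c'  n5⇒n6  ** P1@[0:4],P6@[2:4]
[5] read 'a'  n6⇒n8 ·f  ** P2@[4:5]
[6] read 'd'  n8⇒n9 ·f
[7] read 'c'  n9⇒n7 ·f
[8] read 'd'  n7⇒n9 ·f
[9] read 'b'  n9⇒n10  ** P0@[9:9]
[10] read 'b'  n10⇒n11  ** P0@[10:10]
[11] read 'd'  n11⇒n17 ·f
[12] read 'b'  n17⇒n18  ** P0@[12:12]
[13] read 'a'  n18⇒n19
[14] read 'b'  n19⇒n20  ** P0@[14:14],P5@[10:14]
[15] read 'a'  n20⇒n2 ·f
[16] read 'c'  n2⇒n3
[17] read 'a'  n3⇒n8 ·f  ** P2@[16:17]
[18] read 'c'  n8⇒n3 ·f
[19] read 'd'  n3⇒n4
[20] read 'd'  n4⇒n5
[21] read 'c'  n5⇒n6  ** P1@[17:21],P6@[19:21]
[22] read 'a'  n6⇒n8 ·f  ** P2@[21:22]
[23] read 'd'  n8⇒n9 ·f
[24] read 'b'  n9⇒n10  ** P0@[24:24]
[25] read 'c'  n10⇒n7 ·f
[26] read 'c'  n7⇒n7 ·f
[27] read 'a'  n7⇒n8  ** P2@[26:27]
[28] read 'c'  n8⇒n3 ·f
[29] read 'c'  n3⇒n13
[30] read 'a'  n13⇒n14  ** P2@[29:30]
[31] read 'c'  n14⇒n15
[32] read 'b'  n15⇒n16  ** P0@[32:32],P4@[27:32]
[33] read 'c'  n16⇒n7 ·f
[34] read 'a'  n7⇒n8  ** P2@[33:34]
[35] read 'c'  n8⇒n3 ·f
[36] read 'c'  n3⇒n13
[37] read 'a'  n13⇒n14  ** P2@[36:37]
[38] read 'c'  n14⇒n15
[39] read 'b'  n15⇒n16  ** P0@[39:39],P4@[34:39]
[40] read 'c'  n16⇒n7 ·f
[41] read 'a'  n7⇒n8  ** P2@[40:41]
[42] read 'a'  n8⇒n2 ·f
[43] read 'a'  n2⇒n2 ·f
[44] read 'a'  n2⇒n2 ·f
[45] read 'b'  n2⇒n1 ·f  ** P0@[45:45]
[46] read 'b'  n1⇒n1 ·f  ** P0@[46:46]
[47] read 'b'  n1⇒n1 ·f  ** P0@[47:47]
[48] read 'b'  n1⇒n1 ·f  ** P0@[48:48]
[49] read 'c'  n1⇒n7 ·f
[50] read 'c'  n7⇒n7 ·f
[51] read 'a'  n7⇒n8  ** P2@[50:51]
[52] read 'a'  n8⇒n2 ·f
[53] read 'c'  n2⇒n3
[54] read 'd'  n3⇒n4
[55] read 'd'  n4⇒n5
[56] read 'c'  n5⇒n6  ** P1@[52:56],P6@[54:56]
[57] read 'd'  n6⇒n9 ·f
[58] read 'd'  n9⇒n21
[59] read 'c'  n21⇒n22  ** P6@[57:59]
[60] read 'a'  n22⇒n8 ·f  ** P2@[59:60]

Matches: [[4,1],[4,6],[5,2],[9,0],[10,0],[12,0],[14,0],[14,5],[17,2],[21,1],[21,6],[22,2],[24,0],[27,2],[30,2],[32,0],[32,4],[34,2],[37,2],[39,0],[39,4],[41,2],[45,0],[46,0],[47,0],[48,0],[51,2],[56,1],[56,6],[59,6],[60,2]]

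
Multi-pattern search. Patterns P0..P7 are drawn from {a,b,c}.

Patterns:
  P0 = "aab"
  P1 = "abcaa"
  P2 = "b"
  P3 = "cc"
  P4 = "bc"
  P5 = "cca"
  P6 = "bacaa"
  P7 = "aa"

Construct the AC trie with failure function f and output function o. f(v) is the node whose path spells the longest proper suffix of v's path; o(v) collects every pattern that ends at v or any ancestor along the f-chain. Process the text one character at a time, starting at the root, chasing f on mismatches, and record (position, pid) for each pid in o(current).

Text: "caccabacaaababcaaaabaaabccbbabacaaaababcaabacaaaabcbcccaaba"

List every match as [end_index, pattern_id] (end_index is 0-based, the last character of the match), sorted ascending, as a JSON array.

Build:
Trie nodes:
  0='ε' goto a→1 b→8 c→9
  1='a' goto a→2 b→4
  2='aa' goto b→3  ←P7
  3='aab' goto ·  ←P0
  4='ab' goto c→5
  5='abc' goto a→6
  6='abca' goto a→7
  7='abcaa' goto ·  ←P1
  8='b' goto a→13 c→11  ←P2
  9='c' goto c→10
  10='cc' goto a→12  ←P3
  11='bc' goto ·  ←P4
  12='cca' goto ·  ←P5
  13='ba' goto c→14
  14='bac' goto a→15
  15='baca' goto a→16
  16='bacaa' goto ·  ←P6

Failure links (BFS by depth):
  n1('a'): parent n0 fail=0; on 'a' 0 → fail=0;  out ∅∪∅=∅
  n8('b'): parent n0 fail=0; on 'b' 0 → fail=0;  out {2}∪∅={2}
  n9('c'): parent n0 fail=0; on 'c' 0 → fail=0;  out ∅∪∅=∅
  n2('aa'): parent n1 fail=0; on 'a' 0 → fail=1;  out {7}∪∅={7}
  n4('ab'): parent n1 fail=0; on 'b' 0 → fail=8;  out ∅∪{2}={2}
  n10('cc'): parent n9 fail=0; on 'c' 0 → fail=9;  out {3}∪∅={3}
  n11('bc'): parent n8 fail=0; on 'c' 0 → fail=9;  out {4}∪∅={4}
  n13('ba'): parent n8 fail=0; on 'a' 0 → fail=1;  out ∅∪∅=∅
  n3('aab'): parent n2 fail=1; on 'b' 1 → fail=4;  out {0}∪{2}={0,2}
  n5('abc'): parent n4 fail=8; on 'c' 8 → fail=11;  out ∅∪{4}={4}
  n12('cca'): parent n10 fail=9; on 'a' 9→0 → fail=1;  out {5}∪∅={5}
  n14('bac'): parent n13 fail=1; on 'c' 1→0 → fail=9;  out ∅∪∅=∅
  n6('abca'): parent n5 fail=11; on 'a' 11→9→0 → fail=1;  out ∅∪∅=∅
  n15('baca'): parent n14 fail=9; on 'a' 9→0 → fail=1;  out ∅∪∅=∅
  n7('abcaa'): parent n6 fail=1; on 'a' 1 → fail=2;  out {1}∪{7}={1,7}
  n16('bacaa'): parent n15 fail=1; on 'a' 1 → fail=2;  out {6}∪{7}={6,7}

Text stream:
[0] read 'c'  n0⇒n9
[1] read 'a'  n9⇒n1 (fail-walked)
[2] read 'c'  n1⇒n9 (fail-walked)
[3] read 'c'  n9⇒n10  → match P3@[2:3]
[4] read 'a'  n10⇒n12  → match P5@[2:4]
[5] read 'b'  n12⇒n4 (fail-walked)  → match P2@[5:5]
[6] read 'a'  n4⇒n13 (fail-walked)
[7] read 'c'  n13⇒n14
[8] read 'a'  n14⇒n15
[9] read 'a'  n15⇒n16  → match P6@[5:9],P7@[8:9]
[10] read 'a'  n16⇒n2 (fail-walked)  → match P7@[9:10]
[11] read 'b'  n2⇒n3  → match P0@[9:11],P2@[11:11]
[12] read 'a'  n3⇒n13 (fail-walked)
[13] read 'b'  n13⇒n4 (fail-walked)  → match P2@[13:13]
[14] read 'c'  n4⇒n5  → match P4@[13:14]
[15] read 'a'  n5⇒n6
[16] read 'a'  n6⇒n7  → match P1@[12:16],P7@[15:16]
[17] read 'a'  n7⇒n2 (fail-walked)  → match P7@[16:17]
[18] read 'a'  n2⇒n2 (fail-walked)  → match P7@[17:18]
[19] read 'b'  n2⇒n3  → match P0@[17:19],P2@[19:19]
[20] read 'a'  n3⇒n13 (fail-walked)
[21] read 'a'  n13⇒n2 (fail-walked)  → match P7@[20:21]
[22] read 'a'  n2⇒n2 (fail-walked)  → match P7@[21:22]
[23] read 'b'  n2⇒n3  → match P0@[21:23],P2@[23:23]
[24] read 'c'  n3⇒n5 (fail-walked)  → match P4@[23:24]
[25] read 'c'  n5⇒n10 (fail-walked)  → match P3@[24:25]
[26] read 'b'  n10⇒n8 (fail-walked)  → match P2@[26:26]
[27] read 'b'  n8⇒n8 (fail-walked)  → match P2@[27:27]
[28] read 'a'  n8⇒n13
[29] read 'b'  n13⇒n4 (fail-walked)  → match P2@[29:29]
[30] read 'a'  n4⇒n13 (fail-walked)
[31] read 'c'  n13⇒n14
[32] read 'a'  n14⇒n15
[33] read 'a'  n15⇒n16  → match P6@[29:33],P7@[32:33]
[34] read 'a'  n16⇒n2 (fail-walked)  → match P7@[33:34]
[35] read 'a'  n2⇒n2 (fail-walked)  → match P7@[34:35]
[36] read 'b'  n2⇒n3  → match P0@[34:36],P2@[36:36]
[37] read 'a'  n3⇒n13 (fail-walked)
[38] read 'b'  n13⇒n4 (fail-walked)  → match P2@[38:38]
[39] read 'c'  n4⇒n5  → match P4@[38:39]
[40] read 'a'  n5⇒n6
[41] read 'a'  n6⇒n7  → match P1@[37:41],P7@[40:41]
[42] read 'b'  n7⇒n3 (fail-walked)  → match P0@[40:42],P2@[42:42]
[43] read 'a'  n3⇒n13 (fail-walked)
[44] read 'c'  n13⇒n14
[45] read 'a'  n14⇒n15
[46] read 'a'  n15⇒n16  → match P6@[42:46],P7@[45:46]
[47] read 'a'  n16⇒n2 (fail-walked)  → match P7@[46:47]
[48] read 'a'  n2⇒n2 (fail-walked)  → match P7@[47:48]
[49] read 'b'  n2⇒n3  → match P0@[47:49],P2@[49:49]
[50] read 'c'  n3⇒n5 (fail-walked)  → match P4@[49:50]
[51] read 'b'  n5⇒n8 (fail-walked)  → match P2@[51:51]
[52] read 'c'  n8⇒n11  → match P4@[51:52]
[53] read 'c'  n11⇒n10 (fail-walked)  → match P3@[52:53]
[54] read 'c'  n10⇒n10 (fail-walked)  → match P3@[53:54]
[55] read 'a'  n10⇒n12  → match P5@[53:55]
[56] read 'a'  n12⇒n2 (fail-walked)  → match P7@[55:56]
[57] read 'b'  n2⇒n3  → match P0@[55:57],P2@[57:57]
[58] read 'a'  n3⇒n13 (fail-walked)

All matches (sorted): [[3,3],[4,5],[5,2],[9,6],[9,7],[10,7],[11,0],[11,2],[13,2],[14,4],[16,1],[16,7],[17,7],[18,7],[19,0],[19,2],[21,7],[22,7],[23,0],[23,2],[24,4],[25,3],[26,2],[27,2],[29,2],[33,6],[33,7],[34,7],[35,7],[36,0],[36,2],[38,2],[39,4],[41,1],[41,7],[42,0],[42,2],[46,6],[46,7],[47,7],[48,7],[49,0],[49,2],[50,4],[51,2],[52,4],[53,3],[54,3],[55,5],[56,7],[57,0],[57,2]]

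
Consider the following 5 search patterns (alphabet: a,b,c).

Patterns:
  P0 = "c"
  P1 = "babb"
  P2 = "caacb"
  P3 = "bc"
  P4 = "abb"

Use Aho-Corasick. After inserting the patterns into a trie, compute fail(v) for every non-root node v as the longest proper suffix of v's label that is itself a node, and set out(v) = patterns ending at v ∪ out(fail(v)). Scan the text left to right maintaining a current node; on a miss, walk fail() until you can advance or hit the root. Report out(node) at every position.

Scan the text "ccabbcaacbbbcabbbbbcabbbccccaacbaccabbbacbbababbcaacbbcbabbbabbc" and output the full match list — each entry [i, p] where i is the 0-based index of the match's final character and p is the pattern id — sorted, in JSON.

Build:
Trie (insert patterns):
  n0 'ε': a→11 b→2 c→1
  n1 'c': a→6  [P0 ends]
  n2 'b': a→3 c→10
  n3 'ba': b→4
  n4 'bab': b→5
  n5 'babb': ·  [P1 ends]
  n6 'ca': a→7
  n7 'caa': c→8
  n8 'caac': b→9
  n9 'caacb': ·  [P2 ends]
  n10 'bc': ·  [P3 ends]
  n11 'a': b→12
  n12 'ab': b→13
  n13 'abb': ·  [P4 ends]

BFS fail/out derivation:
  fail(1) 'c': from fail(0)=0 chase 'c': 0 ⇒ 0;  out={0}∪out(0)={0}
  fail(2) 'b': from fail(0)=0 chase 'b': 0 ⇒ 0;  out=∅∪out(0)=∅
  fail(11) 'a': from fail(0)=0 chase 'a': 0 ⇒ 0;  out=∅∪out(0)=∅
  fail(3) 'ba': from fail(2)=0 chase 'a': 0 ⇒ 11;  out=∅∪out(11)=∅
  fail(6) 'ca': from fail(1)=0 chase 'a': 0 ⇒ 11;  out=∅∪out(11)=∅
  fail(10) 'bc': from fail(2)=0 chase 'c': 0 ⇒ 1;  out={3}∪out(1)={0,3}
  fail(12) 'ab': from fail(11)=0 chase 'b': 0 ⇒ 2;  out=∅∪out(2)=∅
  fail(4) 'bab': from fail(3)=11 chase 'b': 11 ⇒ 12;  out=∅∪out(12)=∅
  fail(7) 'caa': from fail(6)=11 chase 'a': 11→0 ⇒ 11;  out=∅∪out(11)=∅
  fail(13) 'abb': from fail(12)=2 chase 'b': 2→0 ⇒ 2;  out={4}∪out(2)={4}
  fail(5) 'babb': from fail(4)=12 chase 'b': 12 ⇒ 13;  out={1}∪out(13)={1,4}
  fail(8) 'caac': from fail(7)=11 chase 'c': 11→0 ⇒ 1;  out=∅∪out(1)={0}
  fail(9) 'caacb': from fail(8)=1 chase 'b': 1→0 ⇒ 2;  out={2}∪out(2)={2}

Scan:
i=0 'c': node 0→1  → match P0@[0:0]
i=1 'c': node 1→1 (via fail)  → match P0@[1:1]
i=2 'a': node 1→6
i=3 'b': node 6→12 (via fail)
i=4 'b': node 12→13  → match P4@[2:4]
i=5 'c': node 13→10 (via fail)  → match P0@[5:5],P3@[4:5]
i=6 'a': node 10→6 (via fail)
i=7 'a': node 6→7
i=8 'c': node 7→8  → match P0@[8:8]
i=9 'b': node 8→9  → match P2@[5:9]
i=10 'b': node 9→2 (via fail)
i=11 'b': node 2→2 (via fail)
i=12 'c': node 2→10  → match P0@[12:12],P3@[11:12]
i=13 'a': node 10→6 (via fail)
i=14 'b': node 6→12 (via fail)
i=15 'b': node 12→13  → match P4@[13:15]
i=16 'b': node 13→2 (via fail)
i=17 'b': node 2→2 (via fail)
i=18 'b': node 2→2 (via fail)
i=19 'c': node 2→10  → match P0@[19:19],P3@[18:19]
i=20 'a': node 10→6 (via fail)
i=21 'b': node 6→12 (via fail)
i=22 'b': node 12→13  → match P4@[20:22]
i=23 'b': node 13→2 (via fail)
i=24 'c': node 2→10  → match P0@[24:24],P3@[23:24]
i=25 'c': node 10→1 (via fail)  → match P0@[25:25]
i=26 'c': node 1→1 (via fail)  → match P0@[26:26]
i=27 'c': node 1→1 (via fail)  → match P0@[27:27]
i=28 'a': node 1→6
i=29 'a': node 6→7
i=30 'c': node 7→8  → match P0@[30:30]
i=31 'b': node 8→9  → match P2@[27:31]
i=32 'a': node 9→3 (via fail)
i=33 'c': node 3→1 (via fail)  → match P0@[33:33]
i=34 'c': node 1→1 (via fail)  → match P0@[34:34]
i=35 'a': node 1→6
i=36 'b': node 6→12 (via fail)
i=37 'b': node 12→13  → match P4@[35:37]
i=38 'b': node 13→2 (via fail)
i=39 'a': node 2→3
i=40 'c': node 3→1 (via fail)  → match P0@[40:40]
i=41 'b': node 1→2 (via fail)
i=42 'b': node 2→2 (via fail)
i=43 'a': node 2→3
i=44 'b': node 3→4
i=45 'a': node 4→3 (via fail)
i=46 'b': node 3→4
i=47 'b': node 4→5  → match P1@[44:47],P4@[45:47]
i=48 'c': node 5→10 (via fail)  → match P0@[48:48],P3@[47:48]
i=49 'a': node 10→6 (via fail)
i=50 'a': node 6→7
i=51 'c': node 7→8  → match P0@[51:51]
i=52 'b': node 8→9  → match P2@[48:52]
i=53 'b': node 9→2 (via fail)
i=54 'c': node 2→10  → match P0@[54:54],P3@[53:54]
i=55 'b': node 10→2 (via fail)
i=56 'a': node 2→3
i=57 'b': node 3→4
i=58 'b': node 4→5  → match P1@[55:58],P4@[56:58]
i=59 'b': node 5→2 (via fail)
i=60 'a': node 2→3
i=61 'b': node 3→4
i=62 'b': node 4→5  → match P1@[59:62],P4@[60:62]
i=63 'c': node 5→10 (via fail)  → match P0@[63:63],P3@[62:63]

Result: [[0,0],[1,0],[4,4],[5,0],[5,3],[8,0],[9,2],[12,0],[12,3],[15,4],[19,0],[19,3],[22,4],[24,0],[24,3],[25,0],[26,0],[27,0],[30,0],[31,2],[33,0],[34,0],[37,4],[40,0],[47,1],[47,4],[48,0],[48,3],[51,0],[52,2],[54,0],[54,3],[58,1],[58,4],[62,1],[62,4],[63,0],[63,3]]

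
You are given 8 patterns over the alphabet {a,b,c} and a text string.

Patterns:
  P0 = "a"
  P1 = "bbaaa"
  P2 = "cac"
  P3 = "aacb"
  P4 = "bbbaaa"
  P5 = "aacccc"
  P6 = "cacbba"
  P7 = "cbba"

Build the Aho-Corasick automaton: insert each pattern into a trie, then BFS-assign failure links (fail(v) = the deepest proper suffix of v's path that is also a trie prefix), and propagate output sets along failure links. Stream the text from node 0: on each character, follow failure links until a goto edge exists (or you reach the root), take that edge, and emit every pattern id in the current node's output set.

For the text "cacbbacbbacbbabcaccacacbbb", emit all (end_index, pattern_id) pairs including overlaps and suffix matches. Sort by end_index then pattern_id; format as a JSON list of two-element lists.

Construct AC machine:
Trie (insert patterns):
  n0 'ε': a→1 b→2 c→7
  n1 'a': a→10  ←P0
  n2 'b': b→3
  n3 'bb': a→4 b→13
  n4 'bba': a→5
  n5 'bbaa': a→6
  n6 'bbaaa': ·  ←P1
  n7 'c': a→8 b→23
  n8 'ca': c→9
  n9 'cac': b→20  ←P2
  n10 'aa': c→11
  n11 'aac': b→12 c→17
  n12 'aacb': ·  ←P3
  n13 'bbb': a→14
  n14 'bbba': a→15
  n15 'bbbaa': a→16
  n16 'bbbaaa': ·  ←P4
  n17 'aacc': c→18
  n18 'aaccc': c→19
  n19 'aacccc': ·  ←P5
  n20 'cacb': b→21
  n21 'cacbb': a→22
  n22 'cacbba': ·  ←P6
  n23 'cb': b→24
  n24 'cbb': a→25
  n25 'cbba': ·  ←P7

Failure links (BFS by depth):
  fail(1) 'a': from fail(0)=0 chase 'a': 0 ⇒ 0;  out={0}∪out(0)={0}
  fail(2) 'b': from fail(0)=0 chase 'b': 0 ⇒ 0;  out=∅∪out(0)=∅
  fail(7) 'c': from fail(0)=0 chase 'c': 0 ⇒ 0;  out=∅∪out(0)=∅
  fail(3) 'bb': from fail(2)=0 chase 'b': 0 ⇒ 2;  out=∅∪out(2)=∅
  fail(8) 'ca': from fail(7)=0 chase 'a': 0 ⇒ 1;  out=∅∪out(1)={0}
  fail(10) 'aa': from fail(1)=0 chase 'a': 0 ⇒ 1;  out=∅∪out(1)={0}
  fail(23) 'cb': from fail(7)=0 chase 'b': 0 ⇒ 2;  out=∅∪out(2)=∅
  fail(4) 'bba': from fail(3)=2 chase 'a': 2→0 ⇒ 1;  out=∅∪out(1)={0}
  fail(9) 'cac': from fail(8)=1 chase 'c': 1→0 ⇒ 7;  out={2}∪out(7)={2}
  fail(11) 'aac': from fail(10)=1 chase 'c': 1→0 ⇒ 7;  out=∅∪out(7)=∅
  fail(13) 'bbb': from fail(3)=2 chase 'b': 2 ⇒ 3;  out=∅∪out(3)=∅
  fail(24) 'cbb': from fail(23)=2 chase 'b': 2 ⇒ 3;  out=∅∪out(3)=∅
  fail(5) 'bbaa': from fail(4)=1 chase 'a': 1 ⇒ 10;  out=∅∪out(10)={0}
  fail(12) 'aacb': from fail(11)=7 chase 'b': 7 ⇒ 23;  out={3}∪out(23)={3}
  fail(14) 'bbba': from fail(13)=3 chase 'a': 3 ⇒ 4;  out=∅∪out(4)={0}
  fail(17) 'aacc': from fail(11)=7 chase 'c': 7→0 ⇒ 7;  out=∅∪out(7)=∅
  fail(20) 'cacb': from fail(9)=7 chase 'b': 7 ⇒ 23;  out=∅∪out(23)=∅
  fail(25) 'cbba': from fail(24)=3 chase 'a': 3 ⇒ 4;  out={7}∪out(4)={0,7}
  fail(6) 'bbaaa': from fail(5)=10 chase 'a': 10→1 ⇒ 10;  out={1}∪out(10)={0,1}
  fail(15) 'bbbaa': from fail(14)=4 chase 'a': 4 ⇒ 5;  out=∅∪out(5)={0}
  fail(18) 'aaccc': from fail(17)=7 chase 'c': 7→0 ⇒ 7;  out=∅∪out(7)=∅
  fail(21) 'cacbb': from fail(20)=23 chase 'b': 23 ⇒ 24;  out=∅∪out(24)=∅
  fail(16) 'bbbaaa': from fail(15)=5 chase 'a': 5 ⇒ 6;  out={4}∪out(6)={0,1,4}
  fail(19) 'aacccc': from fail(18)=7 chase 'c': 7→0 ⇒ 7;  out={5}∪out(7)={5}
  fail(22) 'cacbba': from fail(21)=24 chase 'a': 24 ⇒ 25;  out={6}∪out(25)={0,6,7}

Text stream:
[0] read 'c'  n0⇒n7
[1] read 'a'  n7⇒n8  emit P0@[1:1]
[2] read 'c'  n8⇒n9  emit P2@[0:2]
[3] read 'b'  n9⇒n20
[4] read 'b'  n20⇒n21
[5] read 'a'  n21⇒n22  emit P0@[5:5],P6@[0:5],P7@[2:5]
[6] read 'c'  n22⇒n7 ·f
[7] read 'b'  n7⇒n23
[8] read 'b'  n23⇒n24
[9] read 'a'  n24⇒n25  emit P0@[9:9],P7@[6:9]
[10] read 'c'  n25⇒n7 ·f
[11] read 'b'  n7⇒n23
[12] read 'b'  n23⇒n24
[13] read 'a'  n24⇒n25  emit P0@[13:13],P7@[10:13]
[14] read 'b'  n25⇒n2 ·f
[15] read 'c'  n2⇒n7 ·f
[16] read 'a'  n7⇒n8  emit P0@[16:16]
[17] read 'c'  n8⇒n9  emit P2@[15:17]
[18] read 'c'  n9⇒n7 ·f
[19] read 'a'  n7⇒n8  emit P0@[19:19]
[20] read 'c'  n8⇒n9  emit P2@[18:20]
[21] read 'a'  n9⇒n8 ·f  emit P0@[21:21]
[22] read 'c'  n8⇒n9  emit P2@[20:22]
[23] read 'b'  n9⇒n20
[24] read 'b'  n20⇒n21
[25] read 'b'  n21⇒n13 ·f

Result: [[1,0],[2,2],[5,0],[5,6],[5,7],[9,0],[9,7],[13,0],[13,7],[16,0],[17,2],[19,0],[20,2],[21,0],[22,2]]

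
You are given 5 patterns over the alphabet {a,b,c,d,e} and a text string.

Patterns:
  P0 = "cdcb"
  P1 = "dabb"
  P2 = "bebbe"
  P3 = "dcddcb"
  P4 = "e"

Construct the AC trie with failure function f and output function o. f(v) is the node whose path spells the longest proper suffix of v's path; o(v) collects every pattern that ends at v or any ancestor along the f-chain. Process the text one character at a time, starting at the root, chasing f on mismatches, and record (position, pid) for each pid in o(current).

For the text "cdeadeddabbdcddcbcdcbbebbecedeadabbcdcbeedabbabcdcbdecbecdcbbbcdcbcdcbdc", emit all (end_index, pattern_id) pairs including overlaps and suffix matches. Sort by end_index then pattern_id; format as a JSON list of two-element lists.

Build:
Trie nodes:
  n0 'ε': b→9 c→1 d→5 e→19
  n1 'c': d→2
  n2 'cd': c→3
  n3 'cdc': b→4
  n4 'cdcb': ·  [P0 ends]
  n5 'd': a→6 c→14
  n6 'da': b→7
  n7 'dab': b→8
  n8 'dabb': ·  [P1 ends]
  n9 'b': e→10
  n10 'be': b→11
  n11 'beb': b→12
  n12 'bebb': e→13
  n13 'bebbe': ·  [P2 ends]
  n14 'dc': d→15
  n15 'dcd': d→16
  n16 'dcdd': c→17
  n17 'dcddc': b→18
  n18 'dcddcb': ·  [P3 ends]
  n19 'e': ·  [P4 ends]

BFS fail/out derivation:
  fail(1) 'c': from fail(0)=0 chase 'c': 0 ⇒ 0;  out=∅∪out(0)=∅
  fail(5) 'd': from fail(0)=0 chase 'd': 0 ⇒ 0;  out=∅∪out(0)=∅
  fail(9) 'b': from fail(0)=0 chase 'b': 0 ⇒ 0;  out=∅∪out(0)=∅
  fail(19) 'e': from fail(0)=0 chase 'e': 0 ⇒ 0;  out={4}∪out(0)={4}
  fail(2) 'cd': from fail(1)=0 chase 'd': 0 ⇒ 5;  out=∅∪out(5)=∅
  fail(6) 'da': from fail(5)=0 chase 'a': 0 ⇒ 0;  out=∅∪out(0)=∅
  fail(10) 'be': from fail(9)=0 chase 'e': 0 ⇒ 19;  out=∅∪out(19)={4}
  fail(14) 'dc': from fail(5)=0 chase 'c': 0 ⇒ 1;  out=∅∪out(1)=∅
  fail(3) 'cdc': from fail(2)=5 chase 'c': 5 ⇒ 14;  out=∅∪out(14)=∅
  fail(7) 'dab': from fail(6)=0 chase 'b': 0 ⇒ 9;  out=∅∪out(9)=∅
  fail(11) 'beb': from fail(10)=19 chase 'b': 19→0 ⇒ 9;  out=∅∪out(9)=∅
  fail(15) 'dcd': from fail(14)=1 chase 'd': 1 ⇒ 2;  out=∅∪out(2)=∅
  fail(4) 'cdcb': from fail(3)=14 chase 'b': 14→1→0 ⇒ 9;  out={0}∪out(9)={0}
  fail(8) 'dabb': from fail(7)=9 chase 'b': 9→0 ⇒ 9;  out={1}∪out(9)={1}
  fail(12) 'bebb': from fail(11)=9 chase 'b': 9→0 ⇒ 9;  out=∅∪out(9)=∅
  fail(16) 'dcdd': from fail(15)=2 chase 'd': 2→5→0 ⇒ 5;  out=∅∪out(5)=∅
  fail(13) 'bebbe': from fail(12)=9 chase 'e': 9 ⇒ 10;  out={2}∪out(10)={2,4}
  fail(17) 'dcddc': from fail(16)=5 chase 'c': 5 ⇒ 14;  out=∅∪out(14)=∅
  fail(18) 'dcddcb': from fail(17)=14 chase 'b': 14→1→0 ⇒ 9;  out={3}∪out(9)={3}

Run:
[0] read 'c'  n0⇒n1
[1] read 'd'  n1⇒n2
[2] read 'e'  n2⇒n19 (fail-walked)  → match P4@[2:2]
[3] read 'a'  n19⇒n0 (fail-walked)
[4] read 'd'  n0⇒n5
[5] read 'e'  n5⇒n19 (fail-walked)  → match P4@[5:5]
[6] read 'd'  n19⇒n5 (fail-walked)
[7] read 'd'  n5⇒n5 (fail-walked)
[8] read 'a'  n5⇒n6
[9] read 'b'  n6⇒n7
[10] read 'b'  n7⇒n8  → match P1@[7:10]
[11] read 'd'  n8⇒n5 (fail-walked)
[12] read 'c'  n5⇒n14
[13] read 'd'  n14⇒n15
[14] read 'd'  n15⇒n16
[15] read 'c'  n16⇒n17
[16] read 'b'  n17⇒n18  → match P3@[11:16]
[17] read 'c'  n18⇒n1 (fail-walked)
[18] read 'd'  n1⇒n2
[19] read 'c'  n2⇒n3
[20] read 'b'  n3⇒n4  → match P0@[17:20]
[21] read 'b'  n4⇒n9 (fail-walked)
[22] read 'e'  n9⇒n10  → match P4@[22:22]
[23] read 'b'  n10⇒n11
[24] read 'b'  n11⇒n12
[25] read 'e'  n12⇒n13  → match P2@[21:25],P4@[25:25]
[26] read 'c'  n13⇒n1 (fail-walked)
[27] read 'e'  n1⇒n19 (fail-walked)  → match P4@[27:27]
[28] read 'd'  n19⇒n5 (fail-walked)
[29] read 'e'  n5⇒n19 (fail-walked)  → match P4@[29:29]
[30] read 'a'  n19⇒n0 (fail-walked)
[31] read 'd'  n0⇒n5
[32] read 'a'  n5⇒n6
[33] read 'b'  n6⇒n7
[34] read 'b'  n7⇒n8  → match P1@[31:34]
[35] read 'c'  n8⇒n1 (fail-walked)
[36] read 'd'  n1⇒n2
[37] read 'c'  n2⇒n3
[38] read 'b'  n3⇒n4  → match P0@[35:38]
[39] read 'e'  n4⇒n10 (fail-walked)  → match P4@[39:39]
[40] read 'e'  n10⇒n19 (fail-walked)  → match P4@[40:40]
[41] read 'd'  n19⇒n5 (fail-walked)
[42] read 'a'  n5⇒n6
[43] read 'b'  n6⇒n7
[44] read 'b'  n7⇒n8  → match P1@[41:44]
[45] read 'a'  n8⇒n0 (fail-walked)
[46] read 'b'  n0⇒n9
[47] read 'c'  n9⇒n1 (fail-walked)
[48] read 'd'  n1⇒n2
[49] read 'c'  n2⇒n3
[50] read 'b'  n3⇒n4  → match P0@[47:50]
[51] read 'd'  n4⇒n5 (fail-walked)
[52] read 'e'  n5⇒n19 (fail-walked)  → match P4@[52:52]
[53] read 'c'  n19⇒n1 (fail-walked)
[54] read 'b'  n1⇒n9 (fail-walked)
[55] read 'e'  n9⇒n10  → match P4@[55:55]
[56] read 'c'  n10⇒n1 (fail-walked)
[57] read 'd'  n1⇒n2
[58] read 'c'  n2⇒n3
[59] read 'b'  n3⇒n4  → match P0@[56:59]
[60] read 'b'  n4⇒n9 (fail-walked)
[61] read 'b'  n9⇒n9 (fail-walked)
[62] read 'c'  n9⇒n1 (fail-walked)
[63] read 'd'  n1⇒n2
[64] read 'c'  n2⇒n3
[65] read 'b'  n3⇒n4  → match P0@[62:65]
[66] read 'c'  n4⇒n1 (fail-walked)
[67] read 'd'  n1⇒n2
[68] read 'c'  n2⇒n3
[69] read 'b'  n3⇒n4  → match P0@[66:69]
[70] read 'd'  n4⇒n5 (fail-walked)
[71] read 'c'  n5⇒n14

Result: [[2,4],[5,4],[10,1],[16,3],[20,0],[22,4],[25,2],[25,4],[27,4],[29,4],[34,1],[38,0],[39,4],[40,4],[44,1],[50,0],[52,4],[55,4],[59,0],[65,0],[69,0]]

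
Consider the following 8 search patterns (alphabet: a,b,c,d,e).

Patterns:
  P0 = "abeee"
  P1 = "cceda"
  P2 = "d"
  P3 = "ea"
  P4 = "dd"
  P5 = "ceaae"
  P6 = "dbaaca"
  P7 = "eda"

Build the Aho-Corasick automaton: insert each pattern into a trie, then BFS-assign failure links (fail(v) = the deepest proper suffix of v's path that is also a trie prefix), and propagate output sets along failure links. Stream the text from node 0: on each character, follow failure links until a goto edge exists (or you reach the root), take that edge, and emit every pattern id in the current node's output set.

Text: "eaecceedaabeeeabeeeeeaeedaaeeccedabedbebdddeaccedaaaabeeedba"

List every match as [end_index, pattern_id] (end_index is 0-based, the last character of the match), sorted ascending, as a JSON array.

Construct AC machine:
Trie nodes:
  0='ε' goto a→1 c→6 d→11 e→12
  1='a' goto b→2
  2='ab' goto e→3
  3='abe' goto e→4
  4='abee' goto e→5
  5='abeee' goto ·  [P0 ends]
  6='c' goto c→7 e→15
  7='cc' goto e→8
  8='cce' goto d→9
  9='cced' goto a→10
  10='cceda' goto ·  [P1 ends]
  11='d' goto b→19 d→14  [P2 ends]
  12='e' goto a→13 d→24
  13='ea' goto ·  [P3 ends]
  14='dd' goto ·  [P4 ends]
  15='ce' goto a→16
  16='cea' goto a→17
  17='ceaa' goto e→18
  18='ceaae' goto ·  [P5 ends]
  19='db' goto a→20
  20='dba' goto a→21
  21='dbaa' goto c→22
  22='dbaac' goto a→23
  23='dbaaca' goto ·  [P6 ends]
  24='ed' goto a→25
  25='eda' goto ·  [P7 ends]

BFS fail/out derivation:
  n1('a'): parent n0 fail=0; on 'a' 0 → fail=0;  out ∅∪∅=∅
  n6('c'): parent n0 fail=0; on 'c' 0 → fail=0;  out ∅∪∅=∅
  n11('d'): parent n0 fail=0; on 'd' 0 → fail=0;  out {2}∪∅={2}
  n12('e'): parent n0 fail=0; on 'e' 0 → fail=0;  out ∅∪∅=∅
  n2('ab'): parent n1 fail=0; on 'b' 0 → fail=0;  out ∅∪∅=∅
  n7('cc'): parent n6 fail=0; on 'c' 0 → fail=6;  out ∅∪∅=∅
  n13('ea'): parent n12 fail=0; on 'a' 0 → fail=1;  out {3}∪∅={3}
  n14('dd'): parent n11 fail=0; on 'd' 0 → fail=11;  out {4}∪{2}={2,4}
  n15('ce'): parent n6 fail=0; on 'e' 0 → fail=12;  out ∅∪∅=∅
  n19('db'): parent n11 fail=0; on 'b' 0 → fail=0;  out ∅∪∅=∅
  n24('ed'): parent n12 fail=0; on 'd' 0 → fail=11;  out ∅∪{2}={2}
  n3('abe'): parent n2 fail=0; on 'e' 0 → fail=12;  out ∅∪∅=∅
  n8('cce'): parent n7 fail=6; on 'e' 6 → fail=15;  out ∅∪∅=∅
  n16('cea'): parent n15 fail=12; on 'a' 12 → fail=13;  out ∅∪{3}={3}
  n20('dba'): parent n19 fail=0; on 'a' 0 → fail=1;  out ∅∪∅=∅
  n25('eda'): parent n24 fail=11; on 'a' 11→0 → fail=1;  out {7}∪∅={7}
  n4('abee'): parent n3 fail=12; on 'e' 12→0 → fail=12;  out ∅∪∅=∅
  n9('cced'): parent n8 fail=15; on 'd' 15→12 → fail=24;  out ∅∪{2}={2}
  n17('ceaa'): parent n16 fail=13; on 'a' 13→1→0 → fail=1;  out ∅∪∅=∅
  n21('dbaa'): parent n20 fail=1; on 'a' 1→0 → fail=1;  out ∅∪∅=∅
  n5('abeee'): parent n4 fail=12; on 'e' 12→0 → fail=12;  out {0}∪∅={0}
  n10('cceda'): parent n9 fail=24; on 'a' 24 → fail=25;  out {1}∪{7}={1,7}
  n18('ceaae'): parent n17 fail=1; on 'e' 1→0 → fail=12;  out {5}∪∅={5}
  n22('dbaac'): parent n21 fail=1; on 'c' 1→0 → fail=6;  out ∅∪∅=∅
  n23('dbaaca'): parent n22 fail=6; on 'a' 6→0 → fail=1;  out {6}∪∅={6}

Text stream:
pos 0 'e': at 12
pos 1 'a': at 13  → match P3@[0:1]
pos 2 'e': at 12 (via fail)
pos 3 'c': at 6 (via fail)
pos 4 'c': at 7
pos 5 'e': at 8
pos 6 'e': at 12 (via fail)
pos 7 'd': at 24  → match P2@[7:7]
pos 8 'a': at 25  → match P7@[6:8]
pos 9 'a': at 1 (via fail)
pos 10 'b': at 2
pos 11 'e': at 3
pos 12 'e': at 4
pos 13 'e': at 5  → match P0@[9:13]
pos 14 'a': at 13 (via fail)  → match P3@[13:14]
pos 15 'b': at 2 (via fail)
pos 16 'e': at 3
pos 17 'e': at 4
pos 18 'e': at 5  → match P0@[14:18]
pos 19 'e': at 12 (via fail)
pos 20 'e': at 12 (via fail)
pos 21 'a': at 13  → match P3@[20:21]
pos 22 'e': at 12 (via fail)
pos 23 'e': at 12 (via fail)
pos 24 'd': at 24  → match P2@[24:24]
pos 25 'a': at 25  → match P7@[23:25]
pos 26 'a': at 1 (via fail)
pos 27 'e': at 12 (via fail)
pos 28 'e': at 12 (via fail)
pos 29 'c': at 6 (via fail)
pos 30 'c': at 7
pos 31 'e': at 8
pos 32 'd': at 9  → match P2@[32:32]
pos 33 'a': at 10  → match P1@[29:33],P7@[31:33]
pos 34 'b': at 2 (via fail)
pos 35 'e': at 3
pos 36 'd': at 24 (via fail)  → match P2@[36:36]
pos 37 'b': at 19 (via fail)
pos 38 'e': at 12 (via fail)
pos 39 'b': at 0 (via fail)
pos 40 'd': at 11  → match P2@[40:40]
pos 41 'd': at 14  → match P2@[41:41],P4@[40:41]
pos 42 'd': at 14 (via fail)  → match P2@[42:42],P4@[41:42]
pos 43 'e': at 12 (via fail)
pos 44 'a': at 13  → match P3@[43:44]
pos 45 'c': at 6 (via fail)
pos 46 'c': at 7
pos 47 'e': at 8
pos 48 'd': at 9  → match P2@[48:48]
pos 49 'a': at 10  → match P1@[45:49],P7@[47:49]
pos 50 'a': at 1 (via fail)
pos 51 'a': at 1 (via fail)
pos 52 'a': at 1 (via fail)
pos 53 'b': at 2
pos 54 'e': at 3
pos 55 'e': at 4
pos 56 'e': at 5  → match P0@[52:56]
pos 57 'd': at 24 (via fail)  → match P2@[57:57]
pos 58 'b': at 19 (via fail)
pos 59 'a': at 20

All matches (sorted): [[1,3],[7,2],[8,7],[13,0],[14,3],[18,0],[21,3],[24,2],[25,7],[32,2],[33,1],[33,7],[36,2],[40,2],[41,2],[41,4],[42,2],[42,4],[44,3],[48,2],[49,1],[49,7],[56,0],[57,2]]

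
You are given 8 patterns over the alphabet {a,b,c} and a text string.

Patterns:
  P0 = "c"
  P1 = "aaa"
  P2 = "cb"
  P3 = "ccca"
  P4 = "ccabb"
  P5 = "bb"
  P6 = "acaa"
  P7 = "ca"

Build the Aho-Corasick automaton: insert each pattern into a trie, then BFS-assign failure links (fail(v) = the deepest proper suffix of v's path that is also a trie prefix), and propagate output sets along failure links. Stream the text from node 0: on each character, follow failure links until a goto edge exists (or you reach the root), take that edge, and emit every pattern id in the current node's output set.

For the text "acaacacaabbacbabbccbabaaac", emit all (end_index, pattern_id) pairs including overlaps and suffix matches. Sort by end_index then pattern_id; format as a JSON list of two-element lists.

Construct AC machine:
Trie (insert patterns):
  n0 'ε': a→2 b→12 c→1
  n1 'c': a→17 b→5 c→6  ←P0
  n2 'a': a→3 c→14
  n3 'aa': a→4
  n4 'aaa': ·  ←P1
  n5 'cb': ·  ←P2
  n6 'cc': a→9 c→7
  n7 'ccc': a→8
  n8 'ccca': ·  ←P3
  n9 'cca': b→10
  n10 'ccab': b→11
  n11 'ccabb': ·  ←P4
  n12 'b': b→13
  n13 'bb': ·  ←P5
  n14 'ac': a→15
  n15 'aca': a→16
  n16 'acaa': ·  ←P6
  n17 'ca': ·  ←P7

BFS fail/out derivation:
  n1('c'): parent n0 fail=0; on 'c' 0 → fail=0;  out {0}∪∅={0}
  n2('a'): parent n0 fail=0; on 'a' 0 → fail=0;  out ∅∪∅=∅
  n12('b'): parent n0 fail=0; on 'b' 0 → fail=0;  out ∅∪∅=∅
  n3('aa'): parent n2 fail=0; on 'a' 0 → fail=2;  out ∅∪∅=∅
  n5('cb'): parent n1 fail=0; on 'b' 0 → fail=12;  out {2}∪∅={2}
  n6('cc'): parent n1 fail=0; on 'c' 0 → fail=1;  out ∅∪{0}={0}
  n13('bb'): parent n12 fail=0; on 'b' 0 → fail=12;  out {5}∪∅={5}
  n14('ac'): parent n2 fail=0; on 'c' 0 → fail=1;  out ∅∪{0}={0}
  n17('ca'): parent n1 fail=0; on 'a' 0 → fail=2;  out {7}∪∅={7}
  n4('aaa'): parent n3 fail=2; on 'a' 2 → fail=3;  out {1}∪∅={1}
  n7('ccc'): parent n6 fail=1; on 'c' 1 → fail=6;  out ∅∪{0}={0}
  n9('cca'): parent n6 fail=1; on 'a' 1 → fail=17;  out ∅∪{7}={7}
  n15('aca'): parent n14 fail=1; on 'a' 1 → fail=17;  out ∅∪{7}={7}
  n8('ccca'): parent n7 fail=6; on 'a' 6 → fail=9;  out {3}∪{7}={3,7}
  n10('ccab'): parent n9 fail=17; on 'b' 17→2→0 → fail=12;  out ∅∪∅=∅
  n16('acaa'): parent n15 fail=17; on 'a' 17→2 → fail=3;  out {6}∪∅={6}
  n11('ccabb'): parent n10 fail=12; on 'b' 12 → fail=13;  out {4}∪{5}={4,5}

Scan:
[0] read 'a'  n0⇒n2
[1] read 'c'  n2⇒n14  ** P0@[1:1]
[2] read 'a'  n14⇒n15  ** P7@[1:2]
[3] read 'a'  n15⇒n16  ** P6@[0:3]
[4] read 'c'  n16⇒n14 (fail-walked)  ** P0@[4:4]
[5] read 'a'  n14⇒n15  ** P7@[4:5]
[6] read 'c'  n15⇒n14 (fail-walked)  ** P0@[6:6]
[7] read 'a'  n14⇒n15  ** P7@[6:7]
[8] read 'a'  n15⇒n16  ** P6@[5:8]
[9] read 'b'  n16⇒n12 (fail-walked)
[10] read 'b'  n12⇒n13  ** P5@[9:10]
[11] read 'a'  n13⇒n2 (fail-walked)
[12] read 'c'  n2⇒n14  ** P0@[12:12]
[13] read 'b'  n14⇒n5 (fail-walked)  ** P2@[12:13]
[14] read 'a'  n5⇒n2 (fail-walked)
[15] read 'b'  n2⇒n12 (fail-walked)
[16] read 'b'  n12⇒n13  ** P5@[15:16]
[17] read 'c'  n13⇒n1 (fail-walked)  ** P0@[17:17]
[18] read 'c'  n1⇒n6  ** P0@[18:18]
[19] read 'b'  n6⇒n5 (fail-walked)  ** P2@[18:19]
[20] read 'a'  n5⇒n2 (fail-walked)
[21] read 'b'  n2⇒n12 (fail-walked)
[22] read 'a'  n12⇒n2 (fail-walked)
[23] read 'a'  n2⇒n3
[24] read 'a'  n3⇒n4  ** P1@[22:24]
[25] read 'c'  n4⇒n14 (fail-walked)  ** P0@[25:25]

Matches: [[1,0],[2,7],[3,6],[4,0],[5,7],[6,0],[7,7],[8,6],[10,5],[12,0],[13,2],[16,5],[17,0],[18,0],[19,2],[24,1],[25,0]]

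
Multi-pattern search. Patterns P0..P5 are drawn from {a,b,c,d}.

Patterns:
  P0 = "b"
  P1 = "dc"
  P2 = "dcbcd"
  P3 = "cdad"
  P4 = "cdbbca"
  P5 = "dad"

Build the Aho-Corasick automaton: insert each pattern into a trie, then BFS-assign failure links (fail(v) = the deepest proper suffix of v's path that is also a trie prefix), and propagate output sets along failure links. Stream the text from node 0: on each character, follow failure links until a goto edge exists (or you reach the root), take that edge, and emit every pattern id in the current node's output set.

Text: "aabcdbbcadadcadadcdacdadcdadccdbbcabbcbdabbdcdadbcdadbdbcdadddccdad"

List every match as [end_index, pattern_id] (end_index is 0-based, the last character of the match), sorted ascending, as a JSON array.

Construct AC machine:
Trie (insert patterns):
  0='ε' goto b→1 c→7 d→2
  1='b' goto ·  ←P0
  2='d' goto a→15 c→3
  3='dc' goto b→4  ←P1
  4='dcb' goto c→5
  5='dcbc' goto d→6
  6='dcbcd' goto ·  ←P2
  7='c' goto d→8
  8='cd' goto a→9 b→11
  9='cda' goto d→10
  10='cdad' goto ·  ←P3
  11='cdb' goto b→12
  12='cdbb' goto c→13
  13='cdbbc' goto a→14
  14='cdbbca' goto ·  ←P4
  15='da' goto d→16
  16='dad' goto ·  ←P5

Failure links (BFS by depth):
  fail(1) 'b': from fail(0)=0 chase 'b': 0 ⇒ 0;  out={0}∪out(0)={0}
  fail(2) 'd': from fail(0)=0 chase 'd': 0 ⇒ 0;  out=∅∪out(0)=∅
  fail(7) 'c': from fail(0)=0 chase 'c': 0 ⇒ 0;  out=∅∪out(0)=∅
  fail(3) 'dc': from fail(2)=0 chase 'c': 0 ⇒ 7;  out={1}∪out(7)={1}
  fail(8) 'cd': from fail(7)=0 chase 'd': 0 ⇒ 2;  out=∅∪out(2)=∅
  fail(15) 'da': from fail(2)=0 chase 'a': 0 ⇒ 0;  out=∅∪out(0)=∅
  fail(4) 'dcb': from fail(3)=7 chase 'b': 7→0 ⇒ 1;  out=∅∪out(1)={0}
  fail(9) 'cda': from fail(8)=2 chase 'a': 2 ⇒ 15;  out=∅∪out(15)=∅
  fail(11) 'cdb': from fail(8)=2 chase 'b': 2→0 ⇒ 1;  out=∅∪out(1)={0}
  fail(16) 'dad': from fail(15)=0 chase 'd': 0 ⇒ 2;  out={5}∪out(2)={5}
  fail(5) 'dcbc': from fail(4)=1 chase 'c': 1→0 ⇒ 7;  out=∅∪out(7)=∅
  fail(10) 'cdad': from fail(9)=15 chase 'd': 15 ⇒ 16;  out={3}∪out(16)={3,5}
  fail(12) 'cdbb': from fail(11)=1 chase 'b': 1→0 ⇒ 1;  out=∅∪out(1)={0}
  fail(6) 'dcbcd': from fail(5)=7 chase 'd': 7 ⇒ 8;  out={2}∪out(8)={2}
  fail(13) 'cdbbc': from fail(12)=1 chase 'c': 1→0 ⇒ 7;  out=∅∪out(7)=∅
  fail(14) 'cdbbca': from fail(13)=7 chase 'a': 7→0 ⇒ 0;  out={4}∪out(0)={4}

Scan:
pos 0 'a': at 0
pos 1 'a': at 0
pos 2 'b': at 1  → match P0@[2:2]
pos 3 'c': at 7 (via fail)
pos 4 'd': at 8
pos 5 'b': at 11  → match P0@[5:5]
pos 6 'b': at 12  → match P0@[6:6]
pos 7 'c': at 13
pos 8 'a': at 14  → match P4@[3:8]
pos 9 'd': at 2 (via fail)
pos 10 'a': at 15
pos 11 'd': at 16  → match P5@[9:11]
pos 12 'c': at 3 (via fail)  → match P1@[11:12]
pos 13 'a': at 0 (via fail)
pos 14 'd': at 2
pos 15 'a': at 15
pos 16 'd': at 16  → match P5@[14:16]
pos 17 'c': at 3 (via fail)  → match P1@[16:17]
pos 18 'd': at 8 (via fail)
pos 19 'a': at 9
pos 20 'c': at 7 (via fail)
pos 21 'd': at 8
pos 22 'a': at 9
pos 23 'd': at 10  → match P3@[20:23],P5@[21:23]
pos 24 'c': at 3 (via fail)  → match P1@[23:24]
pos 25 'd': at 8 (via fail)
pos 26 'a': at 9
pos 27 'd': at 10  → match P3@[24:27],P5@[25:27]
pos 28 'c': at 3 (via fail)  → match P1@[27:28]
pos 29 'c': at 7 (via fail)
pos 30 'd': at 8
pos 31 'b': at 11  → match P0@[31:31]
pos 32 'b': at 12  → match P0@[32:32]
pos 33 'c': at 13
pos 34 'a': at 14  → match P4@[29:34]
pos 35 'b': at 1 (via fail)  → match P0@[35:35]
pos 36 'b': at 1 (via fail)  → match P0@[36:36]
pos 37 'c': at 7 (via fail)
pos 38 'b': at 1 (via fail)  → match P0@[38:38]
pos 39 'd': at 2 (via fail)
pos 40 'a': at 15
pos 41 'b': at 1 (via fail)  → match P0@[41:41]
pos 42 'b': at 1 (via fail)  → match P0@[42:42]
pos 43 'd': at 2 (via fail)
pos 44 'c': at 3  → match P1@[43:44]
pos 45 'd': at 8 (via fail)
pos 46 'a': at 9
pos 47 'd': at 10  → match P3@[44:47],P5@[45:47]
pos 48 'b': at 1 (via fail)  → match P0@[48:48]
pos 49 'c': at 7 (via fail)
pos 50 'd': at 8
pos 51 'a': at 9
pos 52 'd': at 10  → match P3@[49:52],P5@[50:52]
pos 53 'b': at 1 (via fail)  → match P0@[53:53]
pos 54 'd': at 2 (via fail)
pos 55 'b': at 1 (via fail)  → match P0@[55:55]
pos 56 'c': at 7 (via fail)
pos 57 'd': at 8
pos 58 'a': at 9
pos 59 'd': at 10  → match P3@[56:59],P5@[57:59]
pos 60 'd': at 2 (via fail)
pos 61 'd': at 2 (via fail)
pos 62 'c': at 3  → match P1@[61:62]
pos 63 'c': at 7 (via fail)
pos 64 'd': at 8
pos 65 'a': at 9
pos 66 'd': at 10  → match P3@[63:66],P5@[64:66]

Result: [[2,0],[5,0],[6,0],[8,4],[11,5],[12,1],[16,5],[17,1],[23,3],[23,5],[24,1],[27,3],[27,5],[28,1],[31,0],[32,0],[34,4],[35,0],[36,0],[38,0],[41,0],[42,0],[44,1],[47,3],[47,5],[48,0],[52,3],[52,5],[53,0],[55,0],[59,3],[59,5],[62,1],[66,3],[66,5]]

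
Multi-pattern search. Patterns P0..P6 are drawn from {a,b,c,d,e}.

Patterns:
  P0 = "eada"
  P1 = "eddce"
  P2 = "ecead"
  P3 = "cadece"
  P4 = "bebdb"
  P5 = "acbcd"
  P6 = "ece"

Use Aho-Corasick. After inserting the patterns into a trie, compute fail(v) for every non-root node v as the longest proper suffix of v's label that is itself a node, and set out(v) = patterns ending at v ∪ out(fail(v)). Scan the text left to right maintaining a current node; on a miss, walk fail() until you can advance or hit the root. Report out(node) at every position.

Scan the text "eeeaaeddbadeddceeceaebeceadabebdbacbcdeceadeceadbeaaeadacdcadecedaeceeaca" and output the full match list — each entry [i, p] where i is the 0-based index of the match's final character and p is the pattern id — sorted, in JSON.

Build automaton:
Trie nodes:
  n0 'ε': a→24 b→19 c→13 e→1
  n1 'e': a→2 c→9 d→5
  n2 'ea': d→3
  n3 'ead': a→4
  n4 'eada': ·  ←P0
  n5 'ed': d→6
  n6 'edd': c→7
  n7 'eddc': e→8
  n8 'eddce': ·  ←P1
  n9 'ec': e→10
  n10 'ece': a→11  ←P6
  n11 'ecea': d→12
  n12 'ecead': ·  ←P2
  n13 'c': a→14
  n14 'ca': d→15
  n15 'cad': e→16
  n16 'cade': c→17
  n17 'cadec': e→18
  n18 'cadece': ·  ←P3
  n19 'b': e→20
  n20 'be': b→21
  n21 'beb': d→22
  n22 'bebd': b→23
  n23 'bebdb': ·  ←P4
  n24 'a': c→25
  n25 'ac': b→26
  n26 'acb': c→27
  n27 'acbc': d→28
  n28 'acbcd': ·  ←P5

BFS fail/out derivation:
  fail(1) 'e': from fail(0)=0 chase 'e': 0 ⇒ 0;  out=∅∪out(0)=∅
  fail(13) 'c': from fail(0)=0 chase 'c': 0 ⇒ 0;  out=∅∪out(0)=∅
  fail(19) 'b': from fail(0)=0 chase 'b': 0 ⇒ 0;  out=∅∪out(0)=∅
  fail(24) 'a': from fail(0)=0 chase 'a': 0 ⇒ 0;  out=∅∪out(0)=∅
  fail(2) 'ea': from fail(1)=0 chase 'a': 0 ⇒ 24;  out=∅∪out(24)=∅
  fail(5) 'ed': from fail(1)=0 chase 'd': 0 ⇒ 0;  out=∅∪out(0)=∅
  fail(9) 'ec': from fail(1)=0 chase 'c': 0 ⇒ 13;  out=∅∪out(13)=∅
  fail(14) 'ca': from fail(13)=0 chase 'a': 0 ⇒ 24;  out=∅∪out(24)=∅
  fail(20) 'be': from fail(19)=0 chase 'e': 0 ⇒ 1;  out=∅∪out(1)=∅
  fail(25) 'ac': from fail(24)=0 chase 'c': 0 ⇒ 13;  out=∅∪out(13)=∅
  fail(3) 'ead': from fail(2)=24 chase 'd': 24→0 ⇒ 0;  out=∅∪out(0)=∅
  fail(6) 'edd': from fail(5)=0 chase 'd': 0 ⇒ 0;  out=∅∪out(0)=∅
  fail(10) 'ece': from fail(9)=13 chase 'e': 13→0 ⇒ 1;  out={6}∪out(1)={6}
  fail(15) 'cad': from fail(14)=24 chase 'd': 24→0 ⇒ 0;  out=∅∪out(0)=∅
  fail(21) 'beb': from fail(20)=1 chase 'b': 1→0 ⇒ 19;  out=∅∪out(19)=∅
  fail(26) 'acb': from fail(25)=13 chase 'b': 13→0 ⇒ 19;  out=∅∪out(19)=∅
  fail(4) 'eada': from fail(3)=0 chase 'a': 0 ⇒ 24;  out={0}∪out(24)={0}
  fail(7) 'eddc': from fail(6)=0 chase 'c': 0 ⇒ 13;  out=∅∪out(13)=∅
  fail(11) 'ecea': from fail(10)=1 chase 'a': 1 ⇒ 2;  out=∅∪out(2)=∅
  fail(16) 'cade': from fail(15)=0 chase 'e': 0 ⇒ 1;  out=∅∪out(1)=∅
  fail(22) 'bebd': from fail(21)=19 chase 'd': 19→0 ⇒ 0;  out=∅∪out(0)=∅
  fail(27) 'acbc': from fail(26)=19 chase 'c': 19→0 ⇒ 13;  out=∅∪out(13)=∅
  fail(8) 'eddce': from fail(7)=13 chase 'e': 13→0 ⇒ 1;  out={1}∪out(1)={1}
  fail(12) 'ecead': from fail(11)=2 chase 'd': 2 ⇒ 3;  out={2}∪out(3)={2}
  fail(17) 'cadec': from fail(16)=1 chase 'c': 1 ⇒ 9;  out=∅∪out(9)=∅
  fail(23) 'bebdb': from fail(22)=0 chase 'b': 0 ⇒ 19;  out={4}∪out(19)={4}
  fail(28) 'acbcd': from fail(27)=13 chase 'd': 13→0 ⇒ 0;  out={5}∪out(0)={5}
  fail(18) 'cadece': from fail(17)=9 chase 'e': 9 ⇒ 10;  out={3}∪out(10)={3,6}

Scan:
i=0 'e': node 0→1
i=1 'e': node 1→1 ·f
i=2 'e': node 1→1 ·f
i=3 'a': node 1→2
i=4 'a': node 2→24 ·f
i=5 'e': node 24→1 ·f
i=6 'd': node 1→5
i=7 'd': node 5→6
i=8 'b': node 6→19 ·f
i=9 'a': node 19→24 ·f
i=10 'd': node 24→0 ·f
i=11 'e': node 0→1
i=12 'd': node 1→5
i=13 'd': node 5→6
i=14 'c': node 6→7
i=15 'e': node 7→8  ** P1@[11:15]
i=16 'e': node 8→1 ·f
i=17 'c': node 1→9
i=18 'e': node 9→10  ** P6@[16:18]
i=19 'a': node 10→11
i=20 'e': node 11→1 ·f
i=21 'b': node 1→19 ·f
i=22 'e': node 19→20
i=23 'c': node 20→9 ·f
i=24 'e': node 9→10  ** P6@[22:24]
i=25 'a': node 10→11
i=26 'd': node 11→12  ** P2@[22:26]
i=27 'a': node 12→4 ·f  ** P0@[24:27]
i=28 'b': node 4→19 ·f
i=29 'e': node 19→20
i=30 'b': node 20→21
i=31 'd': node 21→22
i=32 'b': node 22→23  ** P4@[28:32]
i=33 'a': node 23→24 ·f
i=34 'c': node 24→25
i=35 'b': node 25→26
i=36 'c': node 26→27
i=37 'd': node 27→28  ** P5@[33:37]
i=38 'e': node 28→1 ·f
i=39 'c': node 1→9
i=40 'e': node 9→10  ** P6@[38:40]
i=41 'a': node 10→11
i=42 'd': node 11→12  ** P2@[38:42]
i=43 'e': node 12→1 ·f
i=44 'c': node 1→9
i=45 'e': node 9→10  ** P6@[43:45]
i=46 'a': node 10→11
i=47 'd': node 11→12  ** P2@[43:47]
i=48 'b': node 12→19 ·f
i=49 'e': node 19→20
i=50 'a': node 20→2 ·f
i=51 'a': node 2→24 ·f
i=52 'e': node 24→1 ·f
i=53 'a': node 1→2
i=54 'd': node 2→3
i=55 'a': node 3→4  ** P0@[52:55]
i=56 'c': node 4→25 ·f
i=57 'd': node 25→0 ·f
i=58 'c': node 0→13
i=59 'a': node 13→14
i=60 'd': node 14→15
i=61 'e': node 15→16
i=62 'c': node 16→17
i=63 'e': node 17→18  ** P3@[58:63],P6@[61:63]
i=64 'd': node 18→5 ·f
i=65 'a': node 5→24 ·f
i=66 'e': node 24→1 ·f
i=67 'c': node 1→9
i=68 'e': node 9→10  ** P6@[66:68]
i=69 'e': node 10→1 ·f
i=70 'a': node 1→2
i=71 'c': node 2→25 ·f
i=72 'a': node 25→14 ·f

All matches (sorted): [[15,1],[18,6],[24,6],[26,2],[27,0],[32,4],[37,5],[40,6],[42,2],[45,6],[47,2],[55,0],[63,3],[63,6],[68,6]]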